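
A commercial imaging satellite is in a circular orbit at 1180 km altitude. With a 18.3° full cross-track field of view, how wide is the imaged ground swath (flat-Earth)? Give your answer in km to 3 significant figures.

380 km

Half-angle = 18.3°/2 = 9.15°.
Swath width ≈ 2h·tan(θ/2) = 2 × 1180 × tan(9.15°) = 380.1 km.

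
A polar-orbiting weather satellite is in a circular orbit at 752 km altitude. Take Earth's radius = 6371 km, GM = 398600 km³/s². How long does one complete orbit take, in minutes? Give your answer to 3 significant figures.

99.7 min

Semi-major axis a = 6371 + 752 = 7123 km. Period T = 2π√(a³/μ) = 2π√(7123³/398600) = 5982.8 s = 99.71 min.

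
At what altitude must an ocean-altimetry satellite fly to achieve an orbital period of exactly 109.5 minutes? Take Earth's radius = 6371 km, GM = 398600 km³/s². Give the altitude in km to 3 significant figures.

T = 109.5 min = 6570.0 s.
From T = 2π√(a³/μ): a = (μ T²/4π²)^(1/3) = (398600 × 6570.0² / 4π²)^(1/3) = 7582 km.
Altitude h = a − R = 7582 − 6371 = 1211 km.

1210 km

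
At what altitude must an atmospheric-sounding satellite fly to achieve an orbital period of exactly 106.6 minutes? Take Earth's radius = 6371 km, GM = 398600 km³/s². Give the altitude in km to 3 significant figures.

T = 106.6 min = 6396.0 s.
From T = 2π√(a³/μ): a = (μ T²/4π²)^(1/3) = (398600 × 6396.0² / 4π²)^(1/3) = 7447 km.
Altitude h = a − R = 7447 − 6371 = 1076 km.

1080 km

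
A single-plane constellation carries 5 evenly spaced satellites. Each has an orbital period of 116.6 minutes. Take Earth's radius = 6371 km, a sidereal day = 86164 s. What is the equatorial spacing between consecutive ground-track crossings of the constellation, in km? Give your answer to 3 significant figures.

T = 116.6 min = 6996.0 s.
Single-satellite node shift = (6996.0/86164) × 360° = 29.23°.
With 5 satellites evenly phased, successive equator crossings are 29.23/5 = 5.846° apart.
That is 5.846 × 111.2 = 650 km at the equator.

650 km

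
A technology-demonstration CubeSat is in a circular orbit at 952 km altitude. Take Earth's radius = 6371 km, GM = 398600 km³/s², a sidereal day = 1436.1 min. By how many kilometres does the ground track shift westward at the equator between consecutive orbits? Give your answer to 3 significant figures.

Semi-major axis a = 6371 + 952 = 7323 km. Period T = 2π√(a³/μ) = 2π√(7323³/398600) = 6236.6 s = 103.94 min.
During one orbit Earth rotates (6236.6 / 86166) × 360° = 26.06°.
At the equator that is 26.06° × (2π·6371/360) km/° = 26.06 × 111.2 = 2897 km.

2900 km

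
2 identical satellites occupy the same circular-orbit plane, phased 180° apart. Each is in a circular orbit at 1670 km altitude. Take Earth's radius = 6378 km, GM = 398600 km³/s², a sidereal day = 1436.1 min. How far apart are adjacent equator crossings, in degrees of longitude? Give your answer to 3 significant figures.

Semi-major axis a = 6378 + 1670 = 8048 km. Period T = 2π√(a³/μ) = 2π√(8048³/398600) = 7185.3 s = 119.75 min.
Single-satellite node shift = (7185.3/86166) × 360° = 30.02°.
With 2 satellites evenly phased, successive equator crossings are 30.02/2 = 15.010° apart.

15.0°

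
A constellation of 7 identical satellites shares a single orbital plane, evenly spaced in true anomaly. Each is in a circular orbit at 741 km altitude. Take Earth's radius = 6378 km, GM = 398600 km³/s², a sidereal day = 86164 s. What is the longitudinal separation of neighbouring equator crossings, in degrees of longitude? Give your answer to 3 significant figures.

3.57°

Semi-major axis a = 6378 + 741 = 7119 km. Period T = 2π√(a³/μ) = 2π√(7119³/398600) = 5977.8 s = 99.63 min.
Single-satellite node shift = (5977.8/86164) × 360° = 24.98°.
With 7 satellites evenly phased, successive equator crossings are 24.98/7 = 3.568° apart.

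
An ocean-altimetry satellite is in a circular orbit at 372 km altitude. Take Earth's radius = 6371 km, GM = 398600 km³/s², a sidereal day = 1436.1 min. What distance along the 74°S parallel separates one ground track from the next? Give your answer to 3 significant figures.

706 km

Semi-major axis a = 6371 + 372 = 6743 km. Period T = 2π√(a³/μ) = 2π√(6743³/398600) = 5510.5 s = 91.84 min.
Node shift per orbit = (5510.5/86166) × 360° = 23.02°.
Equatorial spacing = 23.02 × 111.2 km/° = 2560 km.
At 74° latitude, spacing = 2560 × cos(74°) = 706 km.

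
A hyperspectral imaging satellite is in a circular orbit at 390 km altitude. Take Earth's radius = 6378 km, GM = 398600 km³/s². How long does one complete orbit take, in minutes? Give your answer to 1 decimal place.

Semi-major axis a = 6378 + 390 = 6768 km. Period T = 2π√(a³/μ) = 2π√(6768³/398600) = 5541.2 s = 92.35 min.

92.4 min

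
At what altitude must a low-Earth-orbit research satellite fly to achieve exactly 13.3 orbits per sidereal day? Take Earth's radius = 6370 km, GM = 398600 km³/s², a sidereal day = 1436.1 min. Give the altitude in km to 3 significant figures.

1140 km

Required period T = 86166 / 13.3 = 6478.6 s.
From T = 2π√(a³/μ): a = (μ T²/4π²)^(1/3) = (398600 × 6478.6² / 4π²)^(1/3) = 7511 km.
Altitude h = a − R = 7511 − 6370 = 1141 km.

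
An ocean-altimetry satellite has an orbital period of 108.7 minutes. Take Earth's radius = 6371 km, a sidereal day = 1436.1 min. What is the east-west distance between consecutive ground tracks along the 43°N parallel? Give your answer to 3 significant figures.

T = 108.7 min = 6522.0 s.
Node shift per orbit = (6522.0/86166) × 360° = 27.25°.
Equatorial spacing = 27.25 × 111.2 km/° = 3030 km.
At 43° latitude, spacing = 3030 × cos(43°) = 2216 km.

2220 km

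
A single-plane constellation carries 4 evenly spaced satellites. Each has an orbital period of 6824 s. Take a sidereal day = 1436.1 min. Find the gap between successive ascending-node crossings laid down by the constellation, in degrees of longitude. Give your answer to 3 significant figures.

7.13°

Single-satellite node shift = (6824.0/86166) × 360° = 28.51°.
With 4 satellites evenly phased, successive equator crossings are 28.51/4 = 7.128° apart.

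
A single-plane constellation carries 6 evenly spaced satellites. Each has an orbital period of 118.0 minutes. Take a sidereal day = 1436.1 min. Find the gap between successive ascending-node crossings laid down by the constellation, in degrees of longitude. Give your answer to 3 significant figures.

T = 118.0 min = 7080.0 s.
Single-satellite node shift = (7080.0/86166) × 360° = 29.58°.
With 6 satellites evenly phased, successive equator crossings are 29.58/6 = 4.930° apart.

4.93°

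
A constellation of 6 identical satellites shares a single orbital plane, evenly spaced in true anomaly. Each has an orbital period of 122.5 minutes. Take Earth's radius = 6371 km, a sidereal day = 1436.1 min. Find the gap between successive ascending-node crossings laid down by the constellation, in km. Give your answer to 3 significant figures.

569 km

T = 122.5 min = 7350.0 s.
Single-satellite node shift = (7350.0/86166) × 360° = 30.71°.
With 6 satellites evenly phased, successive equator crossings are 30.71/6 = 5.118° apart.
That is 5.118 × 111.2 = 569 km at the equator.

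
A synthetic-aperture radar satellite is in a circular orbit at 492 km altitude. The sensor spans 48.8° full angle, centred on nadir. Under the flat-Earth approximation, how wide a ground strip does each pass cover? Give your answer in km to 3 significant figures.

Half-angle = 48.8°/2 = 24.4°.
Swath width ≈ 2h·tan(θ/2) = 2 × 492 × tan(24.4°) = 446.4 km.

446 km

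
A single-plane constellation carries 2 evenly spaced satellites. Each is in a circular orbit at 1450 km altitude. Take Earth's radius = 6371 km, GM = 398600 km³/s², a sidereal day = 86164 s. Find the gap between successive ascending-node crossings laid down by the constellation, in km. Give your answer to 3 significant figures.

1600 km

Semi-major axis a = 6371 + 1450 = 7821 km. Period T = 2π√(a³/μ) = 2π√(7821³/398600) = 6883.4 s = 114.72 min.
Single-satellite node shift = (6883.4/86164) × 360° = 28.76°.
With 2 satellites evenly phased, successive equator crossings are 28.76/2 = 14.380° apart.
That is 14.380 × 111.2 = 1599 km at the equator.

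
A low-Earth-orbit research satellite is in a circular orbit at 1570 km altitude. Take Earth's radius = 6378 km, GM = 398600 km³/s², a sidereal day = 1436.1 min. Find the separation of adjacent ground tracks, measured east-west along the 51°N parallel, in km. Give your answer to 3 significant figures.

Semi-major axis a = 6378 + 1570 = 7948 km. Period T = 2π√(a³/μ) = 2π√(7948³/398600) = 7051.8 s = 117.53 min.
Node shift per orbit = (7051.8/86166) × 360° = 29.46°.
Equatorial spacing = 29.46 × 111.3 km/° = 3280 km.
At 51° latitude, spacing = 3280 × cos(51°) = 2064 km.

2060 km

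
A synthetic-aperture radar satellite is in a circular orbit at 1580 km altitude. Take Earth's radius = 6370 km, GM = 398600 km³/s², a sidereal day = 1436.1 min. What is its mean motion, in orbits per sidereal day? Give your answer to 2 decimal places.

Semi-major axis a = 6370 + 1580 = 7950 km. Period T = 2π√(a³/μ) = 2π√(7950³/398600) = 7054.4 s = 117.57 min.
Orbits per sidereal day = 86166 / 7054.4 = 12.214.

12.21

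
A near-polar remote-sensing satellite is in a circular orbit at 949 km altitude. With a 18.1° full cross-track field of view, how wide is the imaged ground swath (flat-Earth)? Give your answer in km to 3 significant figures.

302 km

Half-angle = 18.1°/2 = 9.05°.
Swath width ≈ 2h·tan(θ/2) = 2 × 949 × tan(9.05°) = 302.3 km.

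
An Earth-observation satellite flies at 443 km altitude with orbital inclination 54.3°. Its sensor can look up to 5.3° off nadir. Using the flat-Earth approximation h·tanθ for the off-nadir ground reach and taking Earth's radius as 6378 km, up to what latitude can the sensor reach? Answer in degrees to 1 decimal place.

54.7°

For a prograde orbit the ground track reaches latitude ±i = ±54.3°.
Sensor half-swath on the ground ≈ 443·tan(5.3°) = 41 km = 0.37° of latitude.
Maximum observable latitude ≈ 54.3 + 0.37 = 54.7°.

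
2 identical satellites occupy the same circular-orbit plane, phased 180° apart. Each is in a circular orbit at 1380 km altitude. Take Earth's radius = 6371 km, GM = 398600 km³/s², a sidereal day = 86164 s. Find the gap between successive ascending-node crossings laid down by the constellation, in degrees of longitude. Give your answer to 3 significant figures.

14.2°

Semi-major axis a = 6371 + 1380 = 7751 km. Period T = 2π√(a³/μ) = 2π√(7751³/398600) = 6791.2 s = 113.19 min.
Single-satellite node shift = (6791.2/86164) × 360° = 28.37°.
With 2 satellites evenly phased, successive equator crossings are 28.37/2 = 14.187° apart.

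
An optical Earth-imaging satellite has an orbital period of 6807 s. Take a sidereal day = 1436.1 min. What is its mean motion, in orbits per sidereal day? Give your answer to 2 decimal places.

12.66

Orbits per sidereal day = 86166 / 6807.0 = 12.658.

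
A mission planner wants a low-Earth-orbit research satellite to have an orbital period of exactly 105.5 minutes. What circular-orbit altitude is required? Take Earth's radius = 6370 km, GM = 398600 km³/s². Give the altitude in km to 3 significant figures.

T = 105.5 min = 6330.0 s.
From T = 2π√(a³/μ): a = (μ T²/4π²)^(1/3) = (398600 × 6330.0² / 4π²)^(1/3) = 7396 km.
Altitude h = a − R = 7396 − 6370 = 1026 km.

1030 km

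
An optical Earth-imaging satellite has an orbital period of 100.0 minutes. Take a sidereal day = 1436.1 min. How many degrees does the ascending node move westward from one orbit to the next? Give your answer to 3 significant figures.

T = 100.0 min = 6000.0 s.
During one orbit Earth rotates (6000.0 / 86166) × 360° = 25.07°.

25.1°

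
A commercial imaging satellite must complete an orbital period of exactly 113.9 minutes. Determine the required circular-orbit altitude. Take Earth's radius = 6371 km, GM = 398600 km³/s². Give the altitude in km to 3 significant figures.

1410 km

T = 113.9 min = 6834.0 s.
From T = 2π√(a³/μ): a = (μ T²/4π²)^(1/3) = (398600 × 6834.0² / 4π²)^(1/3) = 7784 km.
Altitude h = a − R = 7784 − 6371 = 1413 km.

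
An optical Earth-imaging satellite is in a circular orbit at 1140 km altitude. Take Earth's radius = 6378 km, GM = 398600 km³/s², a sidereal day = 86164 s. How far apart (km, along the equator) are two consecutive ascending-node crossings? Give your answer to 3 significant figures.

Semi-major axis a = 6378 + 1140 = 7518 km. Period T = 2π√(a³/μ) = 2π√(7518³/398600) = 6487.3 s = 108.12 min.
During one orbit Earth rotates (6487.3 / 86164) × 360° = 27.10°.
At the equator that is 27.10° × (2π·6378/360) km/° = 27.10 × 111.3 = 3017 km.

3020 km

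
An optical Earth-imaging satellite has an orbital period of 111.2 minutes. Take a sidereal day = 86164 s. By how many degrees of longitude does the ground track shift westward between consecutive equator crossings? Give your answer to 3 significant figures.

T = 111.2 min = 6672.0 s.
During one orbit Earth rotates (6672.0 / 86164) × 360° = 27.88°.

27.9°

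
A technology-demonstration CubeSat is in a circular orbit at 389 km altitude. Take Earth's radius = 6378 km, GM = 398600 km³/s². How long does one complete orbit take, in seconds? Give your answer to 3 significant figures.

5540 seconds

Semi-major axis a = 6378 + 389 = 6767 km. Period T = 2π√(a³/μ) = 2π√(6767³/398600) = 5539.9 s = 92.33 min.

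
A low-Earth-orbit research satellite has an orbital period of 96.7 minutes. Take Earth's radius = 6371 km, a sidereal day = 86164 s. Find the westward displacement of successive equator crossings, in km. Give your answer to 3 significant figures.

T = 96.7 min = 5802.0 s.
During one orbit Earth rotates (5802.0 / 86164) × 360° = 24.24°.
At the equator that is 24.24° × (2π·6371/360) km/° = 24.24 × 111.2 = 2696 km.

2700 km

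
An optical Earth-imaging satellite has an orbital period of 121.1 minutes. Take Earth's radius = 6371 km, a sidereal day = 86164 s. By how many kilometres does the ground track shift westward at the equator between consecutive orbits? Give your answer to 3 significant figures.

3380 km

T = 121.1 min = 7266.0 s.
During one orbit Earth rotates (7266.0 / 86164) × 360° = 30.36°.
At the equator that is 30.36° × (2π·6371/360) km/° = 30.36 × 111.2 = 3376 km.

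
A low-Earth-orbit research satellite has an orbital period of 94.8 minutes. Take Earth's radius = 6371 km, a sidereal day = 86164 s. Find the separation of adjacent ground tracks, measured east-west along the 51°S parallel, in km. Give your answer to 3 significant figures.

1660 km

T = 94.8 min = 5688.0 s.
Node shift per orbit = (5688.0/86164) × 360° = 23.76°.
Equatorial spacing = 23.76 × 111.2 km/° = 2643 km.
At 51° latitude, spacing = 2643 × cos(51°) = 1663 km.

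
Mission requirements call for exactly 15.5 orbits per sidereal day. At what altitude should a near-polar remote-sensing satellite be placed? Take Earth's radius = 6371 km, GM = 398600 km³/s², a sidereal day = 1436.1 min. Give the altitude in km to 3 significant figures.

Required period T = 86166 / 15.5 = 5559.1 s.
From T = 2π√(a³/μ): a = (μ T²/4π²)^(1/3) = (398600 × 5559.1² / 4π²)^(1/3) = 6783 km.
Altitude h = a − R = 6783 − 6371 = 412 km.

412 km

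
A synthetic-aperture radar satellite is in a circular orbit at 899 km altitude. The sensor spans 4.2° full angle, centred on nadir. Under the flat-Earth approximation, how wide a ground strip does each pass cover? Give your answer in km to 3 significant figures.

65.9 km

Half-angle = 4.2°/2 = 2.1°.
Swath width ≈ 2h·tan(θ/2) = 2 × 899 × tan(2.1°) = 65.9 km.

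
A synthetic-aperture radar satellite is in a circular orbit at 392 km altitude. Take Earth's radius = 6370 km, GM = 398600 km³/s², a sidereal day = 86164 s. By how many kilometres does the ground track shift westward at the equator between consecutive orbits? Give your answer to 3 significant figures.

Semi-major axis a = 6370 + 392 = 6762 km. Period T = 2π√(a³/μ) = 2π√(6762³/398600) = 5533.8 s = 92.23 min.
During one orbit Earth rotates (5533.8 / 86164) × 360° = 23.12°.
At the equator that is 23.12° × (2π·6370/360) km/° = 23.12 × 111.2 = 2570 km.

2570 km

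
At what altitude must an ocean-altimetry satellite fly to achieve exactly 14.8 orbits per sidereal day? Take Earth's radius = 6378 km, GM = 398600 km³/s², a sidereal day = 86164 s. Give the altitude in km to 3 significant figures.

Required period T = 86164 / 14.8 = 5821.9 s.
From T = 2π√(a³/μ): a = (μ T²/4π²)^(1/3) = (398600 × 5821.9² / 4π²)^(1/3) = 6995 km.
Altitude h = a − R = 6995 − 6378 = 617 km.

617 km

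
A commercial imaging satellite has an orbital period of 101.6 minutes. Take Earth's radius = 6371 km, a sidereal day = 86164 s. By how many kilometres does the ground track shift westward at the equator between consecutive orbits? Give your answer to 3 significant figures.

T = 101.6 min = 6096.0 s.
During one orbit Earth rotates (6096.0 / 86164) × 360° = 25.47°.
At the equator that is 25.47° × (2π·6371/360) km/° = 25.47 × 111.2 = 2832 km.

2830 km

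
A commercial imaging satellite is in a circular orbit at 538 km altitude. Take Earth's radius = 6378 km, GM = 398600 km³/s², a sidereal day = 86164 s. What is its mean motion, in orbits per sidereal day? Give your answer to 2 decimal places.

15.05

Semi-major axis a = 6378 + 538 = 6916 km. Period T = 2π√(a³/μ) = 2π√(6916³/398600) = 5723.9 s = 95.40 min.
Orbits per sidereal day = 86164 / 5723.9 = 15.053.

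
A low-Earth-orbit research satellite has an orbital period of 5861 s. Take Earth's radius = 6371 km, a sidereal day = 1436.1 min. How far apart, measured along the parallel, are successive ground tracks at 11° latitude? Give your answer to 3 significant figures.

Node shift per orbit = (5861.0/86166) × 360° = 24.49°.
Equatorial spacing = 24.49 × 111.2 km/° = 2723 km.
At 11° latitude, spacing = 2723 × cos(11°) = 2673 km.

2670 km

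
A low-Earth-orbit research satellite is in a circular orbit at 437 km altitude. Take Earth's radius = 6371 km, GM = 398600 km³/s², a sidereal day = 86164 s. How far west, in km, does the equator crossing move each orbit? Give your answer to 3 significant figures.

Semi-major axis a = 6371 + 437 = 6808 km. Period T = 2π√(a³/μ) = 2π√(6808³/398600) = 5590.4 s = 93.17 min.
During one orbit Earth rotates (5590.4 / 86164) × 360° = 23.36°.
At the equator that is 23.36° × (2π·6371/360) km/° = 23.36 × 111.2 = 2597 km.

2600 km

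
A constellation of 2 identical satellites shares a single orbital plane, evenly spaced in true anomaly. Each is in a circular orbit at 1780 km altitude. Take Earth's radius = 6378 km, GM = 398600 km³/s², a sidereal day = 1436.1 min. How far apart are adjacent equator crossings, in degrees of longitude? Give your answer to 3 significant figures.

15.3°

Semi-major axis a = 6378 + 1780 = 8158 km. Period T = 2π√(a³/μ) = 2π√(8158³/398600) = 7333.1 s = 122.22 min.
Single-satellite node shift = (7333.1/86166) × 360° = 30.64°.
With 2 satellites evenly phased, successive equator crossings are 30.64/2 = 15.319° apart.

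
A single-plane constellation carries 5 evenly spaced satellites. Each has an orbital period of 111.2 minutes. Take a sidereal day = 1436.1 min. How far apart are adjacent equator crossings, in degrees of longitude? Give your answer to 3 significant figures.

T = 111.2 min = 6672.0 s.
Single-satellite node shift = (6672.0/86166) × 360° = 27.88°.
With 5 satellites evenly phased, successive equator crossings are 27.88/5 = 5.575° apart.

5.58°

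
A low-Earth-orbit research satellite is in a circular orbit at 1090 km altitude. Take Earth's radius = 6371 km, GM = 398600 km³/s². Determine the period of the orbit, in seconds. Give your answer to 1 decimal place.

Semi-major axis a = 6371 + 1090 = 7461 km. Period T = 2π√(a³/μ) = 2π√(7461³/398600) = 6413.7 s = 106.89 min.

6413.7 seconds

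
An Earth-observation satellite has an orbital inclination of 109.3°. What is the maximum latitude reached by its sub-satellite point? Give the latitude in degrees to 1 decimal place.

70.7°

Retrograde orbit: the ground track reaches ±(180° − i) = ±(180 − 109.3) = ±70.7°.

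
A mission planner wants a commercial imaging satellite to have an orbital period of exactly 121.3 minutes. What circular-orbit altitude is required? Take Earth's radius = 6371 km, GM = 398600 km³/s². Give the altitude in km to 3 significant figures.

T = 121.3 min = 7278.0 s.
From T = 2π√(a³/μ): a = (μ T²/4π²)^(1/3) = (398600 × 7278.0² / 4π²)^(1/3) = 8117 km.
Altitude h = a − R = 8117 − 6371 = 1746 km.

1750 km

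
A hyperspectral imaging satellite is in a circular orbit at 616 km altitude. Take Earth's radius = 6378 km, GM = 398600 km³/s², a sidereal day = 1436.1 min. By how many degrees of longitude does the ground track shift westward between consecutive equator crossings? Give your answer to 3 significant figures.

Semi-major axis a = 6378 + 616 = 6994 km. Period T = 2π√(a³/μ) = 2π√(6994³/398600) = 5821.0 s = 97.02 min.
During one orbit Earth rotates (5821.0 / 86166) × 360° = 24.32°.

24.3°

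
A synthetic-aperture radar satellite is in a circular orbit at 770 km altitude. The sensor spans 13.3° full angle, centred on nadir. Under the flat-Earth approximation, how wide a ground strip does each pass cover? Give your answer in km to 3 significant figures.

Half-angle = 13.3°/2 = 6.65°.
Swath width ≈ 2h·tan(θ/2) = 2 × 770 × tan(6.65°) = 179.5 km.

180 km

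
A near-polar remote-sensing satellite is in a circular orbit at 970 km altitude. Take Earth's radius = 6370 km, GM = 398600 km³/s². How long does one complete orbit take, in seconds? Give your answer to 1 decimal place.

Semi-major axis a = 6370 + 970 = 7340 km. Period T = 2π√(a³/μ) = 2π√(7340³/398600) = 6258.3 s = 104.30 min.

6258.3 seconds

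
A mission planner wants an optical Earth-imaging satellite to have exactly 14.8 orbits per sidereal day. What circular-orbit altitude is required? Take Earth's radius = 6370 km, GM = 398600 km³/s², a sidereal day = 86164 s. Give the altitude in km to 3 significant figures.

625 km

Required period T = 86164 / 14.8 = 5821.9 s.
From T = 2π√(a³/μ): a = (μ T²/4π²)^(1/3) = (398600 × 5821.9² / 4π²)^(1/3) = 6995 km.
Altitude h = a − R = 6995 − 6370 = 625 km.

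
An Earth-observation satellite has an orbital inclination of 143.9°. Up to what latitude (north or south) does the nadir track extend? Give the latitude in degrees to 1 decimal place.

36.1°

Retrograde orbit: the ground track reaches ±(180° − i) = ±(180 − 143.9) = ±36.1°.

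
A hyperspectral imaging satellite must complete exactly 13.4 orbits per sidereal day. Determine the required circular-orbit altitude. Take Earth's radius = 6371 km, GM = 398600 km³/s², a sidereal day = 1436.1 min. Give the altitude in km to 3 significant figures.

1100 km

Required period T = 86166 / 13.4 = 6430.3 s.
From T = 2π√(a³/μ): a = (μ T²/4π²)^(1/3) = (398600 × 6430.3² / 4π²)^(1/3) = 7474 km.
Altitude h = a − R = 7474 − 6371 = 1103 km.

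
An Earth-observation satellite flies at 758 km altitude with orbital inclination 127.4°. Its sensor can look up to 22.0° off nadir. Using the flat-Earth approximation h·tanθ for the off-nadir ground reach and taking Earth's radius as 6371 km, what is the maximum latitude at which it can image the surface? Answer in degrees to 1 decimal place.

Retrograde orbit: the ground track reaches ±(180° − i) = ±(180 − 127.4) = ±52.6°.
Sensor half-swath on the ground ≈ 758·tan(22.0°) = 306 km = 2.75° of latitude.
Maximum observable latitude ≈ 52.6 + 2.75 = 55.4°.

55.4°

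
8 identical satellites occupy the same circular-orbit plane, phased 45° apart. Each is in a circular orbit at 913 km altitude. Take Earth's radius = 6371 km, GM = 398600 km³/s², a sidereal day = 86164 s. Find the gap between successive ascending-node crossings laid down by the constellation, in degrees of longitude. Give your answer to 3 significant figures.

3.23°

Semi-major axis a = 6371 + 913 = 7284 km. Period T = 2π√(a³/μ) = 2π√(7284³/398600) = 6186.8 s = 103.11 min.
Single-satellite node shift = (6186.8/86164) × 360° = 25.85°.
With 8 satellites evenly phased, successive equator crossings are 25.85/8 = 3.231° apart.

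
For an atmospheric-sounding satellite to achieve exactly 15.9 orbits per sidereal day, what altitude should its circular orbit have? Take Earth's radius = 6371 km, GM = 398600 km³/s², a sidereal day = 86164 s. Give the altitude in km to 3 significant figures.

297 km

Required period T = 86164 / 15.9 = 5419.1 s.
From T = 2π√(a³/μ): a = (μ T²/4π²)^(1/3) = (398600 × 5419.1² / 4π²)^(1/3) = 6668 km.
Altitude h = a − R = 6668 − 6371 = 297 km.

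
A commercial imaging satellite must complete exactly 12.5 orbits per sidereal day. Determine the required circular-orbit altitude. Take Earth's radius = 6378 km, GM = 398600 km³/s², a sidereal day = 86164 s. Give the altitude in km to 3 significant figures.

1450 km

Required period T = 86164 / 12.5 = 6893.1 s.
From T = 2π√(a³/μ): a = (μ T²/4π²)^(1/3) = (398600 × 6893.1² / 4π²)^(1/3) = 7828 km.
Altitude h = a − R = 7828 − 6378 = 1450 km.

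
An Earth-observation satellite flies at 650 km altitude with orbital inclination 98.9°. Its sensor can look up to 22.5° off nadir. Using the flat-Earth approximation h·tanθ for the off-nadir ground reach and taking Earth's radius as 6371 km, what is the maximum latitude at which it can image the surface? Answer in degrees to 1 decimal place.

Retrograde orbit: the ground track reaches ±(180° − i) = ±(180 − 98.9) = ±81.1°.
Sensor half-swath on the ground ≈ 650·tan(22.5°) = 269 km = 2.42° of latitude.
Maximum observable latitude ≈ 81.1 + 2.42 = 83.5°.

83.5°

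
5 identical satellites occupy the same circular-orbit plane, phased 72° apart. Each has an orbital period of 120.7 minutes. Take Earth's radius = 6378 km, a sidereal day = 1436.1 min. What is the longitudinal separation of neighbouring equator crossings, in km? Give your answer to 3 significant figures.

T = 120.7 min = 7242.0 s.
Single-satellite node shift = (7242.0/86166) × 360° = 30.26°.
With 5 satellites evenly phased, successive equator crossings are 30.26/5 = 6.051° apart.
That is 6.051 × 111.3 = 674 km at the equator.

674 km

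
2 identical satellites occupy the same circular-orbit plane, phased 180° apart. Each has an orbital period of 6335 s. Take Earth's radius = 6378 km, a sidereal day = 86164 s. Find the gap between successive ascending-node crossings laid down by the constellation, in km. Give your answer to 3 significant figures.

Single-satellite node shift = (6335.0/86164) × 360° = 26.47°.
With 2 satellites evenly phased, successive equator crossings are 26.47/2 = 13.234° apart.
That is 13.234 × 111.3 = 1473 km at the equator.

1470 km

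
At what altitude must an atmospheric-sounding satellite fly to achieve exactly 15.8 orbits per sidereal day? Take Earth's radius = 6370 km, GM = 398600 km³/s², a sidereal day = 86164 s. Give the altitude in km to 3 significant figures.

Required period T = 86164 / 15.8 = 5453.4 s.
From T = 2π√(a³/μ): a = (μ T²/4π²)^(1/3) = (398600 × 5453.4² / 4π²)^(1/3) = 6696 km.
Altitude h = a − R = 6696 − 6370 = 326 km.

326 km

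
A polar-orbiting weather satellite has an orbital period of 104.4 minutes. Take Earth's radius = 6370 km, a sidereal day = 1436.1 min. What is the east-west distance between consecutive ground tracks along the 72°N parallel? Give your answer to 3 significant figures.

T = 104.4 min = 6264.0 s.
Node shift per orbit = (6264.0/86166) × 360° = 26.17°.
Equatorial spacing = 26.17 × 111.2 km/° = 2910 km.
At 72° latitude, spacing = 2910 × cos(72°) = 899 km.

899 km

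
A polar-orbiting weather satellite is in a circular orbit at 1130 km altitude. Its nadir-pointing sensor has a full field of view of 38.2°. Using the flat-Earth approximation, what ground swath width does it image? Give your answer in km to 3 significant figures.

Half-angle = 38.2°/2 = 19.1°.
Swath width ≈ 2h·tan(θ/2) = 2 × 1130 × tan(19.1°) = 782.6 km.

783 km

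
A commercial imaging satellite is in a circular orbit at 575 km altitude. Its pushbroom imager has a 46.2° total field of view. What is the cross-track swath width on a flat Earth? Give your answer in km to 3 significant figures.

Half-angle = 46.2°/2 = 23.1°.
Swath width ≈ 2h·tan(θ/2) = 2 × 575 × tan(23.1°) = 490.5 km.

491 km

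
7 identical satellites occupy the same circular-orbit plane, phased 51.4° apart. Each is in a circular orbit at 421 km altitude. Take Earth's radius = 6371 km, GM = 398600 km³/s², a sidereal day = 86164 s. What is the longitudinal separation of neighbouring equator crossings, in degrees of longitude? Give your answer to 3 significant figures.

3.32°

Semi-major axis a = 6371 + 421 = 6792 km. Period T = 2π√(a³/μ) = 2π√(6792³/398600) = 5570.7 s = 92.84 min.
Single-satellite node shift = (5570.7/86164) × 360° = 23.27°.
With 7 satellites evenly phased, successive equator crossings are 23.27/7 = 3.325° apart.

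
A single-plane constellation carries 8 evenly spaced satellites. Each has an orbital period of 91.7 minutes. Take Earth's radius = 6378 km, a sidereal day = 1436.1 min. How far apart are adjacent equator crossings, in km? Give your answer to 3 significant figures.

320 km

T = 91.7 min = 5502.0 s.
Single-satellite node shift = (5502.0/86166) × 360° = 22.99°.
With 8 satellites evenly phased, successive equator crossings are 22.99/8 = 2.873° apart.
That is 2.873 × 111.3 = 320 km at the equator.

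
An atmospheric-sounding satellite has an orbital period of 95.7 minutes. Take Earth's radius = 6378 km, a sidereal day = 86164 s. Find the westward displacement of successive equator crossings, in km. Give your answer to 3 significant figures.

2670 km

T = 95.7 min = 5742.0 s.
During one orbit Earth rotates (5742.0 / 86164) × 360° = 23.99°.
At the equator that is 23.99° × (2π·6378/360) km/° = 23.99 × 111.3 = 2671 km.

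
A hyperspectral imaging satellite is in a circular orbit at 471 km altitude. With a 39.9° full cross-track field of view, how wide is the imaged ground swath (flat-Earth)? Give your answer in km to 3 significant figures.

342 km

Half-angle = 39.9°/2 = 19.95°.
Swath width ≈ 2h·tan(θ/2) = 2 × 471 × tan(19.95°) = 341.9 km.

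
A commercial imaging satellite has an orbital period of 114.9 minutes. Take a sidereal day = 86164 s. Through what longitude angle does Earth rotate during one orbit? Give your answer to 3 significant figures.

28.8°

T = 114.9 min = 6894.0 s.
During one orbit Earth rotates (6894.0 / 86164) × 360° = 28.80°.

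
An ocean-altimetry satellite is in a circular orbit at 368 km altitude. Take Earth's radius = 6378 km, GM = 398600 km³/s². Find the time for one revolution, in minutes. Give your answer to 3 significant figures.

Semi-major axis a = 6378 + 368 = 6746 km. Period T = 2π√(a³/μ) = 2π√(6746³/398600) = 5514.2 s = 91.90 min.

91.9 min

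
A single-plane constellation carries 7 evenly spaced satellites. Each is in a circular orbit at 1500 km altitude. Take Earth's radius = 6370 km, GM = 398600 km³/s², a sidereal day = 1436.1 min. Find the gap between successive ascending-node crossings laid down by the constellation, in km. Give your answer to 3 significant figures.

461 km

Semi-major axis a = 6370 + 1500 = 7870 km. Period T = 2π√(a³/μ) = 2π√(7870³/398600) = 6948.2 s = 115.80 min.
Single-satellite node shift = (6948.2/86166) × 360° = 29.03°.
With 7 satellites evenly phased, successive equator crossings are 29.03/7 = 4.147° apart.
That is 4.147 × 111.2 = 461 km at the equator.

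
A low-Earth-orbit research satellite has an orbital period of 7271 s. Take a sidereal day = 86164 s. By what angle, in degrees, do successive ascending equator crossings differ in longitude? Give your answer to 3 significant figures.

30.4°

During one orbit Earth rotates (7271.0 / 86164) × 360° = 30.38°.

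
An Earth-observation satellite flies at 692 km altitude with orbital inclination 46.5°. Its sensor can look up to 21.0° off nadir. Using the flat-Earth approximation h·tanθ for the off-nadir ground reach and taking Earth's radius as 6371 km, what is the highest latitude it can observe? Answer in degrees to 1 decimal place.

48.9°

For a prograde orbit the ground track reaches latitude ±i = ±46.5°.
Sensor half-swath on the ground ≈ 692·tan(21.0°) = 266 km = 2.39° of latitude.
Maximum observable latitude ≈ 46.5 + 2.39 = 48.9°.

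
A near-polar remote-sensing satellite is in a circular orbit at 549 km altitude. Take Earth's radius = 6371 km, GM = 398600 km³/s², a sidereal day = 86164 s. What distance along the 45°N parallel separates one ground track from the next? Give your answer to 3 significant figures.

1880 km

Semi-major axis a = 6371 + 549 = 6920 km. Period T = 2π√(a³/μ) = 2π√(6920³/398600) = 5728.9 s = 95.48 min.
Node shift per orbit = (5728.9/86164) × 360° = 23.94°.
Equatorial spacing = 23.94 × 111.2 km/° = 2662 km.
At 45° latitude, spacing = 2662 × cos(45°) = 1882 km.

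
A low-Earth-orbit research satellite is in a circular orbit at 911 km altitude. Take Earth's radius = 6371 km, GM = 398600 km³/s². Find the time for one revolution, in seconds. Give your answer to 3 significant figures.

Semi-major axis a = 6371 + 911 = 7282 km. Period T = 2π√(a³/μ) = 2π√(7282³/398600) = 6184.3 s = 103.07 min.

6180 seconds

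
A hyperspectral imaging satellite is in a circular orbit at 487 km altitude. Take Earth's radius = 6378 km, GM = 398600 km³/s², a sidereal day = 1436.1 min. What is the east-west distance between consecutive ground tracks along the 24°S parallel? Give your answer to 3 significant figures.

Semi-major axis a = 6378 + 487 = 6865 km. Period T = 2π√(a³/μ) = 2π√(6865³/398600) = 5660.7 s = 94.35 min.
Node shift per orbit = (5660.7/86166) × 360° = 23.65°.
Equatorial spacing = 23.65 × 111.3 km/° = 2633 km.
At 24° latitude, spacing = 2633 × cos(24°) = 2405 km.

2410 km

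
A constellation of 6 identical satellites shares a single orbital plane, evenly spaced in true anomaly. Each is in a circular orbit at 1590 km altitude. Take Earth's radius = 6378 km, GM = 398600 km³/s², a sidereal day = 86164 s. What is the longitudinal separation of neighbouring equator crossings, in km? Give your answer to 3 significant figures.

549 km

Semi-major axis a = 6378 + 1590 = 7968 km. Period T = 2π√(a³/μ) = 2π√(7968³/398600) = 7078.4 s = 117.97 min.
Single-satellite node shift = (7078.4/86164) × 360° = 29.57°.
With 6 satellites evenly phased, successive equator crossings are 29.57/6 = 4.929° apart.
That is 4.929 × 111.3 = 549 km at the equator.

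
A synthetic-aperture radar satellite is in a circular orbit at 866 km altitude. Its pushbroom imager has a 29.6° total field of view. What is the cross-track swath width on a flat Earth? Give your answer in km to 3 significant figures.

458 km

Half-angle = 29.6°/2 = 14.8°.
Swath width ≈ 2h·tan(θ/2) = 2 × 866 × tan(14.8°) = 457.6 km.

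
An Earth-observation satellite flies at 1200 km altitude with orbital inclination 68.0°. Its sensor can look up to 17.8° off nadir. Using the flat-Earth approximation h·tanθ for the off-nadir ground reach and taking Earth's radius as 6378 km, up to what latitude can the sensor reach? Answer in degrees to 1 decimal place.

71.5°

For a prograde orbit the ground track reaches latitude ±i = ±68.0°.
Sensor half-swath on the ground ≈ 1200·tan(17.8°) = 385 km = 3.46° of latitude.
Maximum observable latitude ≈ 68.0 + 3.46 = 71.5°.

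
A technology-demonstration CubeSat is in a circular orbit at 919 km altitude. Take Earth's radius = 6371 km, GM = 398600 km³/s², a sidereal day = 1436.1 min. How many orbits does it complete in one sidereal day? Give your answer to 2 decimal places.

13.91

Semi-major axis a = 6371 + 919 = 7290 km. Period T = 2π√(a³/μ) = 2π√(7290³/398600) = 6194.4 s = 103.24 min.
Orbits per sidereal day = 86166 / 6194.4 = 13.910.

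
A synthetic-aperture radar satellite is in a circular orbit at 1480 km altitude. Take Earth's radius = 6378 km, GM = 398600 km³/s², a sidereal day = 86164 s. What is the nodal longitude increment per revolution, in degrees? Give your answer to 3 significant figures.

29.0°

Semi-major axis a = 6378 + 1480 = 7858 km. Period T = 2π√(a³/μ) = 2π√(7858³/398600) = 6932.3 s = 115.54 min.
During one orbit Earth rotates (6932.3 / 86164) × 360° = 28.96°.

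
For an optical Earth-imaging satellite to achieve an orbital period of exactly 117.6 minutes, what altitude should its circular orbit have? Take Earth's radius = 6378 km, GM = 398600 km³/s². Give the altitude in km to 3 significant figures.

T = 117.6 min = 7056.0 s.
From T = 2π√(a³/μ): a = (μ T²/4π²)^(1/3) = (398600 × 7056.0² / 4π²)^(1/3) = 7951 km.
Altitude h = a − R = 7951 − 6378 = 1573 km.

1570 km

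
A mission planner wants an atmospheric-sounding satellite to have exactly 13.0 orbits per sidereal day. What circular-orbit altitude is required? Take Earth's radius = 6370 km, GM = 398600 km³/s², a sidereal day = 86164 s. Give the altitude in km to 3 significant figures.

Required period T = 86164 / 13.0 = 6628.0 s.
From T = 2π√(a³/μ): a = (μ T²/4π²)^(1/3) = (398600 × 6628.0² / 4π²)^(1/3) = 7626 km.
Altitude h = a − R = 7626 − 6370 = 1256 km.

1260 km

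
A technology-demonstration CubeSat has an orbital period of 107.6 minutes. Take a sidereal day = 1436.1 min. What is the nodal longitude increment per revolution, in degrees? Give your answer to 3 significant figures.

T = 107.6 min = 6456.0 s.
During one orbit Earth rotates (6456.0 / 86166) × 360° = 26.97°.

27.0°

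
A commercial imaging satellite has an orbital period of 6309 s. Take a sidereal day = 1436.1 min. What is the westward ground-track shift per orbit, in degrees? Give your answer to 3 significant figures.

During one orbit Earth rotates (6309.0 / 86166) × 360° = 26.36°.

26.4°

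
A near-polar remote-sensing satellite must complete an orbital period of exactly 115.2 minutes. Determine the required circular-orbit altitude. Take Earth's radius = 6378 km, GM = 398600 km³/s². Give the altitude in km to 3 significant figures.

T = 115.2 min = 6912.0 s.
From T = 2π√(a³/μ): a = (μ T²/4π²)^(1/3) = (398600 × 6912.0² / 4π²)^(1/3) = 7843 km.
Altitude h = a − R = 7843 − 6378 = 1465 km.

1460 km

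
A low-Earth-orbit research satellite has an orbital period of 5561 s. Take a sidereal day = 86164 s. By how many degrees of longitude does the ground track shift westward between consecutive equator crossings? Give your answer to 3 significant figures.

23.2°

During one orbit Earth rotates (5561.0 / 86164) × 360° = 23.23°.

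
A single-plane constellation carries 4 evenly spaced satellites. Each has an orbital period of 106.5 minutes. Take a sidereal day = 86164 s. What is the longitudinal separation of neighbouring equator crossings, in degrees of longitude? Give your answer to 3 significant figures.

6.67°

T = 106.5 min = 6390.0 s.
Single-satellite node shift = (6390.0/86164) × 360° = 26.70°.
With 4 satellites evenly phased, successive equator crossings are 26.70/4 = 6.674° apart.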